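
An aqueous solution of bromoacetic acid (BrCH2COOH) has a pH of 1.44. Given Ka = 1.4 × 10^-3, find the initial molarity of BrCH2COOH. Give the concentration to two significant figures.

[H+] = 10^(-1.44) = 3.63 × 10^-2 M = x
Ka = x²/(C₀ − x) ⇒ C₀ = x + x²/Ka
C₀ = 3.63 × 10^-2 + (3.63 × 10^-2)²/(1.4 × 10^-3) = 9.78 × 10^-1 M

C₀ = 9.8 × 10^-1 M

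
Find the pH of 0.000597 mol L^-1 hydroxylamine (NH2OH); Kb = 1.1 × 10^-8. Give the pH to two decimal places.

pH = 8.41

NH2OH + H2O ⇌ NH3OH+ + OH-
Kb = [OH-]²/(0.000597 − [OH-]) = 1.1 × 10^-8
Neglecting [OH-] in the denominator: [OH-] = √(1.1 × 10^-8 × 0.000597) = 2.56 × 10^-6 M
pOH = 5.59, so pH = 14.00 − pOH = 8.41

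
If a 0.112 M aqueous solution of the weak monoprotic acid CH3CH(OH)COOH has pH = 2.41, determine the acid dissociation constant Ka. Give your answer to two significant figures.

[H+] = 10^(-2.41) = 3.89 × 10^-3 M
At equilibrium [HA] = 0.112 − 3.89 × 10^-3 = 1.08 × 10^-1 M
Ka = [H+][A-]/[HA] = (3.89 × 10^-3)² / 1.08 × 10^-1 = 1.4 × 10^-4

Ka = 1.4 × 10^-4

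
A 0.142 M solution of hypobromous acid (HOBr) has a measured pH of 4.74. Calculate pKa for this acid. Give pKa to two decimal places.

[H+] = 10^(-4.74) = 1.82 × 10^-5 M
At equilibrium [HA] = 0.142 − 1.82 × 10^-5 = 1.42 × 10^-1 M
Ka = [H+][A-]/[HA] = (1.82 × 10^-5)² / 1.42 × 10^-1 = 2.33 × 10^-9
pKa = -log(2.33 × 10^-9) = 8.63

pKa = 8.63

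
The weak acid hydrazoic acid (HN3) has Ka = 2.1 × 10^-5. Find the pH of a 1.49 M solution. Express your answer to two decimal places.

HN3 ⇌ N3- + H+
Ka = [H+]²/(1.49 − [H+]) = 2.1 × 10^-5
Since Ka ≪ C₀, [H+] ≈ √(Ka·C₀) = 5.59 × 10^-3 M.
Check: 0.38% ionized — well under 5%, approximation valid.
pH = −log(5.59 × 10^-3) = 2.25

pH = 2.25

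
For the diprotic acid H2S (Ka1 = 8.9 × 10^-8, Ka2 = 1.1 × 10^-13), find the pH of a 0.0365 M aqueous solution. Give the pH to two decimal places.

Since Ka1 ≫ Ka2, the first ionization dominates [H+].
Ka1 = x²/(0.0365 − x) = 8.9 × 10^-8
x ≈ √(8.9 × 10^-8 × 0.0365) = 5.70 × 10^-5 M
pH = −log(5.70 × 10^-5) = 4.24

pH = 4.24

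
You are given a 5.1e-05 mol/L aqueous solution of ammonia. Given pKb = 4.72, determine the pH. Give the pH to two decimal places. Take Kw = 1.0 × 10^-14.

pH = 9.36

NH3 + H2O ⇌ NH4+ + OH-
Kb = 10^(−4.72) = 1.91 × 10^-5
Kb = [OH-]²/(5.1e-05 − [OH-]) = 1.91 × 10^-5
The 5% rule fails; solving [OH-]² + Kb·[OH-] − Kb·C₀ = 0 exactly:
[OH-] = (−Kb + √(Kb² + 4·Kb·C₀))/2 = 2.31 × 10^-5 M
pOH = 4.64, so pH = 14.00 − pOH = 9.36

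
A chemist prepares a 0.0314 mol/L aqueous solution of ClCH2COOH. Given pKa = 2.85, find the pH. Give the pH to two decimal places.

ClCH2COOH ⇌ ClCH2COO- + H+
Ka = 10^(−2.85) = 1.41 × 10^-3
Ka = [H+]²/(0.0314 − [H+]) = 1.41 × 10^-3
The 5% rule fails; solving [H+]² + Ka·[H+] − Ka·C₀ = 0 exactly:
[H+] = (−Ka + √(Ka² + 4·Ka·C₀))/2 = 5.99 × 10^-3 M
pH = −log(5.99 × 10^-3) = 2.22

pH = 2.22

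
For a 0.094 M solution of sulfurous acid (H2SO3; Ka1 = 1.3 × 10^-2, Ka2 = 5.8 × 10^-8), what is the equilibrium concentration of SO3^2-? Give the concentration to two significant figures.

5.8 × 10^-8 M

First ionization gives [H+] ≈ [HSO3-] = 2.91 × 10^-2 M.
Second step: Ka2 = [H+][SO3^2-]/[HSO3-] ≈ [SO3^2-] (since [H+] ≈ [HSO3-]).
So [SO3^2-] ≈ Ka2.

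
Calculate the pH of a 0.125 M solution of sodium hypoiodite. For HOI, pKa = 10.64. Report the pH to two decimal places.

OI- is the conjugate base of the weak acid HOI.
Ka = 10^(−10.64) = 2.29 × 10^-11
Kb = Kw/Ka = 1.0×10^-14 / 2.29 × 10^-11 = 4.37 × 10^-4
Kb = [OH-]²/(0.125 − [OH-]) = 4.37 × 10^-4
Here C₀/Kb ≈ 286, so the small-[OH-] approximation fails. Use the quadratic:
[OH-] = [−0.000437 + √(0.000437² + 0.000218)]/2 = 7.18 × 10^-3 M
pOH = −log(7.18 × 10^-3) = 2.14; pH = 14.00 − 2.14 = 11.86

pH = 11.86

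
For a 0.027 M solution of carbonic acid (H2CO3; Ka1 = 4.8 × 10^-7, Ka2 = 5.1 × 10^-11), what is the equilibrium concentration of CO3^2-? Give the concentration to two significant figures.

5.1 × 10^-11 M

First ionization gives [H+] ≈ [HCO3-] = 1.14 × 10^-4 M.
Second step: Ka2 = [H+][CO3^2-]/[HCO3-] ≈ [CO3^2-] (since [H+] ≈ [HCO3-]).
So [CO3^2-] ≈ Ka2.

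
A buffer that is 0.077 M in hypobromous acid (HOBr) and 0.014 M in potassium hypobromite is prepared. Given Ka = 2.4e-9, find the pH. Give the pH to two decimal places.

pKa = −log(2.4 × 10^-9) = 8.620
Using pH = pKa + log([base]/[acid]) with [base]/[acid] = 0.014/0.077:
pH = 8.620 + (-0.740) = 7.88

pH = 7.88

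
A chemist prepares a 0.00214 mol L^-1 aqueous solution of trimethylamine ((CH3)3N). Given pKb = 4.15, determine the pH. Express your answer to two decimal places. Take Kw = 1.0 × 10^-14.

pH = 10.55

(CH3)3N + H2O ⇌ (CH3)3NH+ + OH-
Kb = 10^(−4.15) = 7.08 × 10^-5
Kb = [OH-]²/(0.00214 − [OH-]) = 7.08 × 10^-5
The 5% rule fails; solving [OH-]² + Kb·[OH-] − Kb·C₀ = 0 exactly:
[OH-] = (−Kb + √(Kb² + 4·Kb·C₀))/2 = 3.55 × 10^-4 M
pOH = 3.45, so pH = 14.00 − pOH = 10.55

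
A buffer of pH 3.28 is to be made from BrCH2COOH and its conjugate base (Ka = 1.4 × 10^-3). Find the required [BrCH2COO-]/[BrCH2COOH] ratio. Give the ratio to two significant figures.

pKa = -log(1.4 × 10^-3) = 2.854
pH = pKa + log(r) ⇒ log(r) = 3.28 − 2.854 = +0.426
r = [BrCH2COO-]/[BrCH2COOH] = 10^(+0.426) = 2.67

ratio = 2.7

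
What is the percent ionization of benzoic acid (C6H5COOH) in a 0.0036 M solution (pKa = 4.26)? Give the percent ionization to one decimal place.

C6H5COOH ⇌ C6H5COO- + H+; let x = [H+] at equilibrium.
Ka = 10^(−4.26) = 5.50 × 10^-5
Solve x² + 5.5e-05x − 1.98e-07 = 0 → x = 4.18 × 10^-4 M
% ionization = x/C₀ × 100% = 4.18 × 10^-4/0.0036 × 100% = 11.6%

11.6%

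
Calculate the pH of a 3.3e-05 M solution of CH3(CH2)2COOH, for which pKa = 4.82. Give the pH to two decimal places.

CH3(CH2)2COOH ⇌ CH3(CH2)2COO- + H+
Ka = 10^(−4.82) = 1.51 × 10^-5
From the ICE table, Ka = x²/(3.3e-05 − x) = 1.51 × 10^-5.
x is not negligible relative to C₀; solve x² + 1.51e-05·x − 4.98e-10 = 0.
x = (−Ka + √(Ka² + 4·Ka·C₀))/2 = 1.60 × 10^-5 M
pH = −log(1.60 × 10^-5) = 4.80

pH = 4.80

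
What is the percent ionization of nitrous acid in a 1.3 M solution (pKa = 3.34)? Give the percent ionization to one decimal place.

HNO2 ⇌ NO2- + H+; let x = [H+] at equilibrium.
Ka = 10^(−3.34) = 4.57 × 10^-4
x ≈ √(Ka·C₀) = √(4.57 × 10^-4 × 1.3) = 2.44 × 10^-2 M
% ionization = x/C₀ × 100% = 2.44 × 10^-2/1.3 × 100% = 1.9%

1.9%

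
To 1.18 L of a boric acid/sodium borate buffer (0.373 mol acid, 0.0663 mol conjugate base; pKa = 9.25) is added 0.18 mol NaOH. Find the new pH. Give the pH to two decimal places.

OH- converts B(OH)3 to B(OH)4-: B(OH)3 → 0.193 mol, B(OH)4- → 0.246 mol.
pH = pKa + log(n_B(OH)4-/n_B(OH)3) = 9.25 + log(0.246/0.193) = 9.25 + (+0.105)

pH = 9.36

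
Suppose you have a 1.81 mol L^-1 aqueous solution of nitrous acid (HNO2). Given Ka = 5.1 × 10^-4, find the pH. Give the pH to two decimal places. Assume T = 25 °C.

HNO2 ⇌ NO2- + H+
From the ICE table, Ka = [H+]²/(1.81 − [H+]) = 5.1 × 10^-4.
Assume [H+] ≪ 1.81: [H+] ≈ √(5.1 × 10^-4 × 1.81) = 3.04 × 10^-2 M
pH = −log(3.04 × 10^-2) = 1.52

pH = 1.52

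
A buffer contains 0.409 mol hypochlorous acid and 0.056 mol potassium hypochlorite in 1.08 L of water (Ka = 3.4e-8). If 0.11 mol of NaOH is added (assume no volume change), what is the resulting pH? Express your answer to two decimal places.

OH- converts HOCl to OCl-: HOCl → 0.299 mol, OCl- → 0.166 mol.
pKa = −log(3.4 × 10^-8) = 7.469
Henderson–Hasselbalch with mole ratio 0.166/0.299: pH = 7.469 + (-0.256)

pH = 7.21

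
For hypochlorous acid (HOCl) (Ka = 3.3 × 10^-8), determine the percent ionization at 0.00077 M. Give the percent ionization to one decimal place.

0.7%

HOCl ⇌ OCl- + H+; let x = [H+] at equilibrium.
x ≈ √(Ka·C₀) = √(3.3 × 10^-8 × 0.00077) = 5.04 × 10^-6 M
% ionization = x/C₀ × 100% = 5.04 × 10^-6/0.00077 × 100% = 0.7%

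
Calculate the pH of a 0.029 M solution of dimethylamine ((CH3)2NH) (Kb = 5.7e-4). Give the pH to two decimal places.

pH = 11.58

(CH3)2NH + H2O ⇌ (CH3)2NH2+ + OH-
Let x = [OH-] at equilibrium. Kb = x²/(0.029 − x).
The 5% rule fails; solving x² + Kb·x − Kb·C₀ = 0 exactly:
x = [−0.00057 + √(0.00057² + 6.61e-05)]/2 = 3.79 × 10^-3 M
pOH = 2.42, so pH = 14.00 − pOH = 11.58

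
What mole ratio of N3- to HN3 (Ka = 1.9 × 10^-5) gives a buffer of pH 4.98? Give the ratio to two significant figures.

pKa = -log(1.9 × 10^-5) = 4.721
pH = pKa + log(r) ⇒ log(r) = 4.98 − 4.721 = +0.259
r = [N3-]/[HN3] = 10^(+0.259) = 1.82

ratio = 1.8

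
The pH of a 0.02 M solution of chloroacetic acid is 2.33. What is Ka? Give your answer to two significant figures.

Ka = 1.4 × 10^-3

[H+] = 10^(-2.33) = 4.68 × 10^-3 M
At equilibrium [HA] = 0.02 − 4.68 × 10^-3 = 1.53 × 10^-2 M
Ka = [H+][A-]/[HA] = (4.68 × 10^-3)² / 1.53 × 10^-2 = 1.4 × 10^-3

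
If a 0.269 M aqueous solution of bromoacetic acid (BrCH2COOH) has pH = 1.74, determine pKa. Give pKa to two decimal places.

pKa = 2.88

[H+] = 10^(-1.74) = 1.82 × 10^-2 M
At equilibrium [HA] = 0.269 − 1.82 × 10^-2 = 2.51 × 10^-1 M
Ka = [H+][A-]/[HA] = (1.82 × 10^-2)² / 2.51 × 10^-1 = 1.32 × 10^-3
pKa = -log(1.32 × 10^-3) = 2.88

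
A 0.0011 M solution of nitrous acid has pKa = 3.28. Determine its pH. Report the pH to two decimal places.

HNO2 ⇌ NO2- + H+
Ka = 10^(−3.28) = 5.25 × 10^-4
Let x = [H+] at equilibrium. Ka = x²/(0.0011 − x).
The 5% rule fails; solving x² + Ka·x − Ka·C₀ = 0 exactly:
x = [−0.000525 + √(0.000525² + 2.31e-06)]/2 = 5.41 × 10^-4 M
pH = −log[H+] = −log(5.41 × 10^-4) = 3.27

pH = 3.27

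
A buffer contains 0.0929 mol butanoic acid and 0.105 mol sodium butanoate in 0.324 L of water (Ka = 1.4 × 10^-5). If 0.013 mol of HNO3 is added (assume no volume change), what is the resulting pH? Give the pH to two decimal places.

pH = 4.79

After neutralization: n(CH3(CH2)2COOH) = 0.106 mol, n(CH3(CH2)2COO-) = 0.092 mol.
pKa = −log(1.4 × 10^-5) = 4.854
pH = pKa + log([A⁻]/[HA]) = 4.854 + log(0.092/0.106) = 4.854 -0.062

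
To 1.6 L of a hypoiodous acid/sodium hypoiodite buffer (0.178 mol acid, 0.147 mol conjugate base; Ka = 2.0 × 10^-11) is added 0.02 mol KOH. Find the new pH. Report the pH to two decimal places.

pH = 10.72

OH- converts HOI to OI-: HOI → 0.158 mol, OI- → 0.167 mol.
pKa = −log(2.0 × 10^-11) = 10.699
pH = pKa + log([A⁻]/[HA]) = 10.699 + log(0.167/0.158) = 10.699 +0.024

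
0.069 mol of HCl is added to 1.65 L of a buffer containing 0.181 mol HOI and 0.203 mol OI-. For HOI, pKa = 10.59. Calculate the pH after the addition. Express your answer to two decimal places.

After neutralization: n(HOI) = 0.25 mol, n(OI-) = 0.134 mol.
Henderson–Hasselbalch with mole ratio 0.134/0.25: pH = 10.59 + (-0.271)

pH = 10.32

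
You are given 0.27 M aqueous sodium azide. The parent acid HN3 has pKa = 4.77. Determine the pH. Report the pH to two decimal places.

N3- is the conjugate base of the weak acid HN3.
Ka = 10^(−4.77) = 1.70 × 10^-5
Kb = Kw/Ka = 1.0×10^-14 / 1.70 × 10^-5 = 5.88 × 10^-10
From the ICE table, Kb = x²/(0.27 − x) = 5.88 × 10^-10.
Neglecting x in the denominator: x = √(5.88 × 10^-10 × 0.27) = 1.26 × 10^-5 M
Check: 0.0047% ionized — well under 5%, approximation valid.
pOH = −log(1.26 × 10^-5) = 4.90; pH = 14.00 − 4.90 = 9.10

pH = 9.10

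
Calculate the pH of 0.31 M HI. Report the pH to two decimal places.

pH = 0.51

HI is a strong acid and dissociates completely, so [H+] = 0.31 M.
pH = -log(0.31) = 0.51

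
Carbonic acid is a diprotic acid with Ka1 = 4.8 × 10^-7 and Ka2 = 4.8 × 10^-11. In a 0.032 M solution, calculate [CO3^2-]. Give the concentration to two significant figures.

4.8 × 10^-11 M

First ionization gives [H+] ≈ [HCO3-] = 1.24 × 10^-4 M.
Second step: Ka2 = [H+][CO3^2-]/[HCO3-] ≈ [CO3^2-] (since [H+] ≈ [HCO3-]).
So [CO3^2-] ≈ Ka2.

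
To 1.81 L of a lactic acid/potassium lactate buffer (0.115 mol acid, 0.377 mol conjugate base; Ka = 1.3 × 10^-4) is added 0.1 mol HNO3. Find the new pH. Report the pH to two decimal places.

pH = 4.00

Added H+ converts CH3CH(OH)COO- to CH3CH(OH)COOH: CH3CH(OH)COOH → 0.215 mol, CH3CH(OH)COO- → 0.277 mol.
pKa = −log(1.3 × 10^-4) = 3.886
Henderson–Hasselbalch with mole ratio 0.277/0.215: pH = 3.886 + (+0.110)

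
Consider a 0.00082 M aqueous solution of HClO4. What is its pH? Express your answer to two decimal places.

HClO4 is a strong acid and dissociates completely, so [H+] = 0.00082 M.
pH = -log(0.00082) = 3.09

pH = 3.09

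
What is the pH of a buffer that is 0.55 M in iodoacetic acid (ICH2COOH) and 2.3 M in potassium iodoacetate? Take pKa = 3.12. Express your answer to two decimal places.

pH = 3.74

Using pH = pKa + log([base]/[acid]) with [base]/[acid] = 2.3/0.55:
pH = 3.12 + (+0.621) = 3.74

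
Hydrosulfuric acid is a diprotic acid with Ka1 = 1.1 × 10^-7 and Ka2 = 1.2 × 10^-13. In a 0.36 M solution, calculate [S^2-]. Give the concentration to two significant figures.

1.2 × 10^-13 M

First ionization gives [H+] ≈ [HS-] = 1.99 × 10^-4 M.
Second step: Ka2 = [H+][S^2-]/[HS-] ≈ [S^2-] (since [H+] ≈ [HS-]).
So [S^2-] ≈ Ka2.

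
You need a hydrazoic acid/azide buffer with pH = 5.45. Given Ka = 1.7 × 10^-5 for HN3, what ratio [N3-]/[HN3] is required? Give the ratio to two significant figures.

ratio = 4.8

pKa = -log(1.7 × 10^-5) = 4.770
pH = pKa + log(r) ⇒ log(r) = 5.45 − 4.770 = +0.680
r = [N3-]/[HN3] = 10^(+0.680) = 4.79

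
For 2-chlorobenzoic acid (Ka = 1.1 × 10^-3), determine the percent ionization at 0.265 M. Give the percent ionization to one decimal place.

ClC6H4COOH ⇌ ClC6H4COO- + H+; let x = [H+] at equilibrium.
Solve x² + 0.0011x − 0.000292 = 0 → x = 1.65 × 10^-2 M
% ionization = x/C₀ × 100% = 1.65 × 10^-2/0.265 × 100% = 6.2%

6.2%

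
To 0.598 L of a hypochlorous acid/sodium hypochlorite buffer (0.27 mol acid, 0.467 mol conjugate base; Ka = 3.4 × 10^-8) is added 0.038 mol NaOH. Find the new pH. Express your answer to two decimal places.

After neutralization: n(HOCl) = 0.232 mol, n(OCl-) = 0.505 mol.
pKa = −log(3.4 × 10^-8) = 7.469
pH = pKa + log([A⁻]/[HA]) = 7.469 + log(0.505/0.232) = 7.469 +0.338

pH = 7.81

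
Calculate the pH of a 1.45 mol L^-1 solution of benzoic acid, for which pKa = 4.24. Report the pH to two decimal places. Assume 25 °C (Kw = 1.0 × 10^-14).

pH = 2.04

C6H5COOH ⇌ C6H5COO- + H+
Ka = 10^(−4.24) = 5.75 × 10^-5
From the ICE table, Ka = [H+]²/(1.45 − [H+]) = 5.75 × 10^-5.
Assume [H+] ≪ 1.45: [H+] ≈ √(5.75 × 10^-5 × 1.45) = 9.13 × 10^-3 M
([H+]/C₀ = 0.63% < 5%, so the approximation holds.)
pH = −log[H+] = −log(9.13 × 10^-3) = 2.04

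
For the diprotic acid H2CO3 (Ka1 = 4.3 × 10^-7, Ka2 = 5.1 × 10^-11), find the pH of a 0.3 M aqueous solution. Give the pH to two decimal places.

pH = 3.44

Ka1 ≫ Ka2, so treat the first dissociation as the only significant source of H+.
Ka1 = x²/(0.3 − x) = 4.3 × 10^-7
x ≈ √(4.3 × 10^-7 × 0.3) = 3.59 × 10^-4 M
pH = −log(3.59 × 10^-4) = 3.44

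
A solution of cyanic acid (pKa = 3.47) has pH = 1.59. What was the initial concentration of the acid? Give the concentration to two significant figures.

C₀ = 2.0 M

[H+] = 10^(-1.59) = 2.57 × 10^-2 M = x
Ka = 10^(−3.47) = 3.39 × 10^-4
Ka = x²/(C₀ − x) ⇒ C₀ = x + x²/Ka
C₀ = 2.57 × 10^-2 + (2.57 × 10^-2)²/(3.39 × 10^-4) = 1.97 M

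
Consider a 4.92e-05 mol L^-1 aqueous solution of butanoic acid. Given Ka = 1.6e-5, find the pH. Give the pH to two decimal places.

pH = 4.67

CH3(CH2)2COOH ⇌ CH3(CH2)2COO- + H+
From the ICE table, Ka = x²/(4.92e-05 − x) = 1.6 × 10^-5.
The 5% rule fails; solving x² + Ka·x − Ka·C₀ = 0 exactly:
x = (−Ka + √(Ka² + 4·Ka·C₀))/2 = 2.12 × 10^-5 M
pH = −log[H+] = −log(2.12 × 10^-5) = 4.67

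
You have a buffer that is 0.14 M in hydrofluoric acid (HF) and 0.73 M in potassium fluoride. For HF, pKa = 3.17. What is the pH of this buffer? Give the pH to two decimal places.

pH = pKa + log([A⁻]/[HA]) = 3.17 + log(0.73/0.14)
pH = 3.17 + (+0.717) = 3.89

pH = 3.89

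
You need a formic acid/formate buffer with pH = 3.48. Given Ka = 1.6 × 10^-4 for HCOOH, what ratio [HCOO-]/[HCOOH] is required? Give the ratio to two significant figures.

ratio = 0.48

pKa = -log(1.6 × 10^-4) = 3.796
pH = pKa + log(r) ⇒ log(r) = 3.48 − 3.796 = -0.316
r = [HCOO-]/[HCOOH] = 10^(-0.316) = 0.483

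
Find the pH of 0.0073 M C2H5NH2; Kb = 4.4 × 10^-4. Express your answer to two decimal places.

C2H5NH2 + H2O ⇌ C2H5NH3+ + OH-
From the ICE table, Kb = [OH-]²/(0.0073 − [OH-]) = 4.4 × 10^-4.
[OH-] is not negligible relative to C₀; solve [OH-]² + 0.00044·[OH-] − 3.21e-06 = 0.
[OH-] = (−Kb + √(Kb² + 4·Kb·C₀))/2 = 1.59 × 10^-3 M
pOH = 2.80, so pH = 14.00 − pOH = 11.20

pH = 11.20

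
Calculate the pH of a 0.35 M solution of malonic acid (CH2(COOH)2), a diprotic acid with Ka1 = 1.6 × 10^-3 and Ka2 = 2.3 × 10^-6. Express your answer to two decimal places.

Since Ka1 ≫ Ka2, the first ionization dominates [H+].
Ka1 = x²/(0.35 − x) = 1.6 × 10^-3
Solving the quadratic: x = (−Ka1 + √(Ka1² + 4·Ka1·C₀))/2 = 2.29 × 10^-2 M
pH = −log(2.29 × 10^-2) = 1.64

pH = 1.64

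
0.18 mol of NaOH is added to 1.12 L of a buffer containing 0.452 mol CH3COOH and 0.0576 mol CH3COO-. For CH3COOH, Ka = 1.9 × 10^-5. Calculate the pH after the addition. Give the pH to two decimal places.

OH- converts CH3COOH to CH3COO-: CH3COOH → 0.272 mol, CH3COO- → 0.238 mol.
pKa = −log(1.9 × 10^-5) = 4.721
pH = pKa + log([A⁻]/[HA]) = 4.721 + log(0.238/0.272) = 4.721 -0.058

pH = 4.66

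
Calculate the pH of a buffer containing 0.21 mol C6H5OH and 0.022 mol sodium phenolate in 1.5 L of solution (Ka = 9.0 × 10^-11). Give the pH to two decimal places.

pKa = −log(9.0 × 10^-11) = 10.046
Using pH = pKa + log([base]/[acid]) with [base]/[acid] = 0.022/0.21:
pH = 10.046 + (-0.980) = 9.07

pH = 9.07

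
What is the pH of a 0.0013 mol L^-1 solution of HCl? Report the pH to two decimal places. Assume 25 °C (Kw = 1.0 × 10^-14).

HCl is a strong acid and dissociates completely, so [H+] = 0.0013 M.
pH = -log(0.0013) = 2.89

pH = 2.89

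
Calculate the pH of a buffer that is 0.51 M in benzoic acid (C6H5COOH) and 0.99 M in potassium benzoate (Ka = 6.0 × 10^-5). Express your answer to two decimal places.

pH = 4.51

pKa = −log(6.0 × 10^-5) = 4.222
Using pH = pKa + log([base]/[acid]) with [base]/[acid] = 0.99/0.51:
pH = 4.222 + (+0.288) = 4.51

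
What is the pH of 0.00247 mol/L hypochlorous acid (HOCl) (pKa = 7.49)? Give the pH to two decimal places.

HOCl ⇌ OCl- + H+
Ka = 10^(−7.49) = 3.24 × 10^-8
Ka = [H+]²/(0.00247 − [H+]) = 3.24 × 10^-8
Since Ka ≪ C₀, [H+] ≈ √(Ka·C₀) = 8.95 × 10^-6 M.
([H+]/C₀ = 0.36% < 5%, so the approximation holds.)
pH = −log(8.95 × 10^-6) = 5.05

pH = 5.05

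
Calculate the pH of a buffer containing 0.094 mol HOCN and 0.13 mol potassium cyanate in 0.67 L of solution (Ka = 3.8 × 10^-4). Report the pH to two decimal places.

pH = 3.56

pKa = −log(3.8 × 10^-4) = 3.420
Henderson–Hasselbalch: pH = pKa + log([OCN-]/[HOCN]) = 3.420 + log(0.13/0.094)
pH = 3.420 + (+0.141) = 3.56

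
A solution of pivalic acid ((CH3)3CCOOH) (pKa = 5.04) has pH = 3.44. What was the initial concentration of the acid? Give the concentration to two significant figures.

C₀ = 1.5 × 10^-2 M

[H+] = 10^(-3.44) = 3.63 × 10^-4 M = x
Ka = 10^(−5.04) = 9.12 × 10^-6
Ka = x²/(C₀ − x) ⇒ C₀ = x + x²/Ka
C₀ = 3.63 × 10^-4 + (3.63 × 10^-4)²/(9.12 × 10^-6) = 1.48 × 10^-2 M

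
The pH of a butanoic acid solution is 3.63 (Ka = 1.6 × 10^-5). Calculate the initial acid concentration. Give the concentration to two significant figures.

[H+] = 10^(-3.63) = 2.34 × 10^-4 M = x
Ka = x²/(C₀ − x) ⇒ C₀ = x + x²/Ka
C₀ = 2.34 × 10^-4 + (2.34 × 10^-4)²/(1.6 × 10^-5) = 3.66 × 10^-3 M

C₀ = 3.7 × 10^-3 M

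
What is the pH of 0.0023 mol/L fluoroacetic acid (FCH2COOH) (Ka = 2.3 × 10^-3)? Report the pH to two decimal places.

pH = 2.85

FCH2COOH ⇌ FCH2COO- + H+
Let x = [H+] at equilibrium. Ka = x²/(0.0023 − x).
The 5% rule fails; solving x² + Ka·x − Ka·C₀ = 0 exactly:
x = [−0.0023 + √(0.0023² + 2.12e-05)]/2 = 1.42 × 10^-3 M
pH = −log[H+] = −log(1.42 × 10^-3) = 2.85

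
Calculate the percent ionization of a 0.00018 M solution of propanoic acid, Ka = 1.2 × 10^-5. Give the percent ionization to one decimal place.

22.7%

CH3CH2COOH ⇌ CH3CH2COO- + H+; let x = [H+] at equilibrium.
Ka = x²/(C₀ − x); solving the quadratic gives x = 4.09 × 10^-5 M.
% ionization = x/C₀ × 100% = 4.09 × 10^-5/0.00018 × 100% = 22.7%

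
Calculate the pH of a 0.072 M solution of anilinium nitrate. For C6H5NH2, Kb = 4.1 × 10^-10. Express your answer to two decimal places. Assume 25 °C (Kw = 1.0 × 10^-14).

C6H5NH3+ is the conjugate acid of the weak base C6H5NH2.
Ka = Kw/Kb = 1.0×10^-14 / 4.1 × 10^-10 = 2.44 × 10^-5
Ka = [H+]²/(0.072 − [H+]) = 2.44 × 10^-5
Since Ka ≪ C₀, [H+] ≈ √(Ka·C₀) = 1.33 × 10^-3 M.
Check: 1.8% ionized — well under 5%, approximation valid.
pH = −log[H+] = −log(1.33 × 10^-3) = 2.88

pH = 2.88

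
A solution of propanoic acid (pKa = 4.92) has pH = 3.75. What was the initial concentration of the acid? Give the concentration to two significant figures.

C₀ = 2.8 × 10^-3 M

[H+] = 10^(-3.75) = 1.78 × 10^-4 M = x
Ka = 10^(−4.92) = 1.20 × 10^-5
Ka = x²/(C₀ − x) ⇒ C₀ = x + x²/Ka
C₀ = 1.78 × 10^-4 + (1.78 × 10^-4)²/(1.20 × 10^-5) = 2.82 × 10^-3 M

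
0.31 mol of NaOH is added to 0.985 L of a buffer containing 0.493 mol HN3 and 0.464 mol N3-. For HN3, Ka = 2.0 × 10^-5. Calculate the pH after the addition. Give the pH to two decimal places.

OH- converts HN3 to N3-: HN3 → 0.183 mol, N3- → 0.774 mol.
pKa = −log(2.0 × 10^-5) = 4.699
pH = pKa + log(n_N3-/n_HN3) = 4.699 + log(0.774/0.183) = 4.699 + (+0.626)

pH = 5.33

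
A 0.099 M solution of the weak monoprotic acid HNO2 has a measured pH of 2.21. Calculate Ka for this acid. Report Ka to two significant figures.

[H+] = 10^(-2.21) = 6.17 × 10^-3 M
At equilibrium [HA] = 0.099 − 6.17 × 10^-3 = 9.28 × 10^-2 M
Ka = [H+][A-]/[HA] = (6.17 × 10^-3)² / 9.28 × 10^-2 = 4.1 × 10^-4

Ka = 4.1 × 10^-4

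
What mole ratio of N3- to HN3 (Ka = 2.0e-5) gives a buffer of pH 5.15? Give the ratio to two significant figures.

ratio = 2.8

pKa = -log(2.0 × 10^-5) = 4.699
pH = pKa + log(r) ⇒ log(r) = 5.15 − 4.699 = +0.451
r = [N3-]/[HN3] = 10^(+0.451) = 2.82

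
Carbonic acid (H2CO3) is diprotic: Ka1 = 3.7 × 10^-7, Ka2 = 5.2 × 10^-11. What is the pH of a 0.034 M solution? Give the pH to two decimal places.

pH = 3.95

Ka1 ≫ Ka2, so treat the first dissociation as the only significant source of H+.
Ka1 = x²/(0.034 − x) = 3.7 × 10^-7
x ≈ √(3.7 × 10^-7 × 0.034) = 1.12 × 10^-4 M
pH = −log(1.12 × 10^-4) = 3.95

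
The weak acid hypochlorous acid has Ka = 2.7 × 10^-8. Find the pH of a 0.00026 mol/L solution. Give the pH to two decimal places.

HOCl ⇌ OCl- + H+
From the ICE table, Ka = [H+]²/(0.00026 − [H+]) = 2.7 × 10^-8.
Neglecting [H+] in the denominator: [H+] = √(2.7 × 10^-8 × 0.00026) = 2.65 × 10^-6 M
pH = −log[H+] = −log(2.65 × 10^-6) = 5.58

pH = 5.58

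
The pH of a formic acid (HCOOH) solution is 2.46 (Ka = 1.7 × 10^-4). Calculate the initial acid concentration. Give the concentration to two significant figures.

[H+] = 10^(-2.46) = 3.47 × 10^-3 M = x
Ka = x²/(C₀ − x) ⇒ C₀ = x + x²/Ka
C₀ = 3.47 × 10^-3 + (3.47 × 10^-3)²/(1.7 × 10^-4) = 7.43 × 10^-2 M

C₀ = 7.4 × 10^-2 M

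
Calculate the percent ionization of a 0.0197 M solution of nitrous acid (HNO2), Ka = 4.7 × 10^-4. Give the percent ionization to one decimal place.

HNO2 ⇌ NO2- + H+; let x = [H+] at equilibrium.
Solve x² + 0.00047x − 9.26e-06 = 0 → x = 2.82 × 10^-3 M
Fraction ionized = 2.82 × 10^-3 / 0.0197 = 0.1431 → 14.3%

14.3%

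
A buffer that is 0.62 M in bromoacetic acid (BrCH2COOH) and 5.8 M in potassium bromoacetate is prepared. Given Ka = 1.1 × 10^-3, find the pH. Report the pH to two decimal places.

pH = 3.93

pKa = −log(1.1 × 10^-3) = 2.959
Using pH = pKa + log([base]/[acid]) with [base]/[acid] = 5.8/0.62:
pH = 2.959 + (+0.971) = 3.93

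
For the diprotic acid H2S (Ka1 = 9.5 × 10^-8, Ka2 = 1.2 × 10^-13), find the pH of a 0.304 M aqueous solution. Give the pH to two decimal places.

Ka1 ≫ Ka2, so treat the first dissociation as the only significant source of H+.
Ka1 = x²/(0.304 − x) = 9.5 × 10^-8
x ≈ √(9.5 × 10^-8 × 0.304) = 1.70 × 10^-4 M
pH = −log(1.70 × 10^-4) = 3.77

pH = 3.77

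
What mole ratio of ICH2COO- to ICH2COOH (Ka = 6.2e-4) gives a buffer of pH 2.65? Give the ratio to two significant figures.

ratio = 0.28

pKa = -log(6.2 × 10^-4) = 3.208
pH = pKa + log(r) ⇒ log(r) = 2.65 − 3.208 = -0.558
r = [ICH2COO-]/[ICH2COOH] = 10^(-0.558) = 0.277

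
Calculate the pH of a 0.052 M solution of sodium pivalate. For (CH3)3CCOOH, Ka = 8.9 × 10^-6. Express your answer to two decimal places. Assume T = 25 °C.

pH = 8.88

(CH3)3CCOO- is the conjugate base of the weak acid (CH3)3CCOOH.
Kb = Kw/Ka = 1.0×10^-14 / 8.9 × 10^-6 = 1.12 × 10^-9
Kb = x²/(0.052 − x) = 1.12 × 10^-9
Neglecting x in the denominator: x = √(1.12 × 10^-9 × 0.052) = 7.63 × 10^-6 M
pOH = −log(7.63 × 10^-6) = 5.12; pH = 14.00 − 5.12 = 8.88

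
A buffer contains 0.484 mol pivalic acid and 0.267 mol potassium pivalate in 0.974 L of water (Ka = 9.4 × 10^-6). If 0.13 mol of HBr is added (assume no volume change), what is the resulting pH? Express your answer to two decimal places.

After neutralization: n((CH3)3CCOOH) = 0.614 mol, n((CH3)3CCOO-) = 0.137 mol.
pKa = −log(9.4 × 10^-6) = 5.027
Henderson–Hasselbalch with mole ratio 0.137/0.614: pH = 5.027 + (-0.651)

pH = 4.38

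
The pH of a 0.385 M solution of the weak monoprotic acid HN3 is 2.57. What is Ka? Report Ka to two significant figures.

Ka = 1.9 × 10^-5

[H+] = 10^(-2.57) = 2.69 × 10^-3 M
At equilibrium [HA] = 0.385 − 2.69 × 10^-3 = 3.82 × 10^-1 M
Ka = [H+][A-]/[HA] = (2.69 × 10^-3)² / 3.82 × 10^-1 = 1.9 × 10^-5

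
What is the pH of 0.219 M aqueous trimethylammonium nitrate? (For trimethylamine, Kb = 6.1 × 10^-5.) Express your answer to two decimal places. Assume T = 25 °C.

(CH3)3NH+ is the conjugate acid of the weak base (CH3)3N.
Ka = Kw/Kb = 1.0×10^-14 / 6.1 × 10^-5 = 1.64 × 10^-10
Ka = [H+]²/(0.219 − [H+]) = 1.64 × 10^-10
Since Ka ≪ C₀, [H+] ≈ √(Ka·C₀) = 5.99 × 10^-6 M.
Check: 0.0027% ionized — well under 5%, approximation valid.
pH = −log(5.99 × 10^-6) = 5.22

pH = 5.22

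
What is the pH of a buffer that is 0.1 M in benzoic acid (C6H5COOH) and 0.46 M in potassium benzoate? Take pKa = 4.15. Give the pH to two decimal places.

Using pH = pKa + log([base]/[acid]) with [base]/[acid] = 0.46/0.1:
pH = 4.15 + (+0.663) = 4.81

pH = 4.81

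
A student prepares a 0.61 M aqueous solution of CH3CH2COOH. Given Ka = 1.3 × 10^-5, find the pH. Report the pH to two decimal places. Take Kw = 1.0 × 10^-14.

CH3CH2COOH ⇌ CH3CH2COO- + H+
From the ICE table, Ka = x²/(0.61 − x) = 1.3 × 10^-5.
Neglecting x in the denominator: x = √(1.3 × 10^-5 × 0.61) = 2.82 × 10^-3 M
Check: 0.46% ionized — well under 5%, approximation valid.
pH = −log[H+] = −log(2.82 × 10^-3) = 2.55

pH = 2.55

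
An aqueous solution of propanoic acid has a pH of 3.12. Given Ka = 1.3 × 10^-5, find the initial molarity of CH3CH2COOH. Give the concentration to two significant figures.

C₀ = 4.5 × 10^-2 M

[H+] = 10^(-3.12) = 7.59 × 10^-4 M = x
Ka = x²/(C₀ − x) ⇒ C₀ = x + x²/Ka
C₀ = 7.59 × 10^-4 + (7.59 × 10^-4)²/(1.3 × 10^-5) = 4.51 × 10^-2 M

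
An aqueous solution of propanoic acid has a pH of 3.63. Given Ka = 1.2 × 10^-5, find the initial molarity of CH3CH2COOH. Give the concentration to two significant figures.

C₀ = 4.8 × 10^-3 M

[H+] = 10^(-3.63) = 2.34 × 10^-4 M = x
Ka = x²/(C₀ − x) ⇒ C₀ = x + x²/Ka
C₀ = 2.34 × 10^-4 + (2.34 × 10^-4)²/(1.2 × 10^-5) = 4.80 × 10^-3 M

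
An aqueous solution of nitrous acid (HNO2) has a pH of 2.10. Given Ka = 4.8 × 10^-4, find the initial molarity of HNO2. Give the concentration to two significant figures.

[H+] = 10^(-2.10) = 7.94 × 10^-3 M = x
Ka = x²/(C₀ − x) ⇒ C₀ = x + x²/Ka
C₀ = 7.94 × 10^-3 + (7.94 × 10^-3)²/(4.8 × 10^-4) = 1.39 × 10^-1 M

C₀ = 1.4 × 10^-1 M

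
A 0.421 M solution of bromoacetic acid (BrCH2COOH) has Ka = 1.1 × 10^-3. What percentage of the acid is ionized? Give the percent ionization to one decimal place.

BrCH2COOH ⇌ BrCH2COO- + H+; let x = [H+] at equilibrium.
Solve x² + 0.0011x − 0.000463 = 0 → x = 2.10 × 10^-2 M
Fraction ionized = 2.10 × 10^-2 / 0.421 = 0.0499 → 5.0%

5.0%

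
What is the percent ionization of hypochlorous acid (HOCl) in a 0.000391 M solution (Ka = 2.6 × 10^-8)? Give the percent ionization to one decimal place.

0.8%

HOCl ⇌ OCl- + H+; let x = [H+] at equilibrium.
x ≈ √(Ka·C₀) = √(2.6 × 10^-8 × 0.000391) = 3.19 × 10^-6 M
% ionization = x/C₀ × 100% = 3.19 × 10^-6/0.000391 × 100% = 0.8%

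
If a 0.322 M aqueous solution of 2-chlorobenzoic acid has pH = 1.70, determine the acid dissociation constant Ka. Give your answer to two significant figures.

Ka = 1.3 × 10^-3

[H+] = 10^(-1.70) = 2.00 × 10^-2 M
At equilibrium [HA] = 0.322 − 2.00 × 10^-2 = 3.02 × 10^-1 M
Ka = [H+][A-]/[HA] = (2.00 × 10^-2)² / 3.02 × 10^-1 = 1.3 × 10^-3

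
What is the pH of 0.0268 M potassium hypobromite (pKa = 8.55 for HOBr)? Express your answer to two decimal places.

pH = 10.49

OBr- is the conjugate base of the weak acid HOBr.
Ka = 10^(−8.55) = 2.82 × 10^-9
Kb = Kw/Ka = 1.0×10^-14 / 2.82 × 10^-9 = 3.55 × 10^-6
Kb = [OH-]²/(0.0268 − [OH-]) = 3.55 × 10^-6
Neglecting [OH-] in the denominator: [OH-] = √(3.55 × 10^-6 × 0.0268) = 3.08 × 10^-4 M
([OH-]/C₀ = 1.2% < 5%, so the approximation holds.)
pOH = −log(3.08 × 10^-4) = 3.51; pH = 14.00 − 3.51 = 10.49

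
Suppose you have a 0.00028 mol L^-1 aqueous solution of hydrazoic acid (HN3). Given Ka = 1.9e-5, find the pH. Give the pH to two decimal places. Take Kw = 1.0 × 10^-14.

HN3 ⇌ N3- + H+
Ka = x²/(0.00028 − x) = 1.9 × 10^-5
The 5% rule fails; solving x² + Ka·x − Ka·C₀ = 0 exactly:
x = [−1.9e-05 + √(1.9e-05² + 2.13e-08)]/2 = 6.41 × 10^-5 M
pH = −log[H+] = −log(6.41 × 10^-5) = 4.19

pH = 4.19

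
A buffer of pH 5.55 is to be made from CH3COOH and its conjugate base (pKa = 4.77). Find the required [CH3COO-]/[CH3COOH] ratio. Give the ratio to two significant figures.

pH = pKa + log(r) ⇒ log(r) = 5.55 − 4.77 = +0.78
r = [CH3COO-]/[CH3COOH] = 10^(+0.78) = 6.03

ratio = 6.0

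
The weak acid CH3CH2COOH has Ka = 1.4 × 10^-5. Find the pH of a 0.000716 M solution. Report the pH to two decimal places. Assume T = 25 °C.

CH3CH2COOH ⇌ CH3CH2COO- + H+
Ka = [H+]²/(0.000716 − [H+]) = 1.4 × 10^-5
The 5% rule fails; solving [H+]² + Ka·[H+] − Ka·C₀ = 0 exactly:
[H+] = (−Ka + √(Ka² + 4·Ka·C₀))/2 = 9.34 × 10^-5 M
pH = −log[H+] = −log(9.34 × 10^-5) = 4.03

pH = 4.03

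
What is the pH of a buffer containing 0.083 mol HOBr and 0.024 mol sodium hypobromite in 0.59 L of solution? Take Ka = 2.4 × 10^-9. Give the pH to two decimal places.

pKa = −log(2.4 × 10^-9) = 8.620
pH = pKa + log([A⁻]/[HA]) = 8.620 + log(0.024/0.083)
pH = 8.620 + (-0.539) = 8.08

pH = 8.08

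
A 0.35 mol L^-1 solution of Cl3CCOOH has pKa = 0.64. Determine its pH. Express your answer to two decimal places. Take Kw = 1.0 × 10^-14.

pH = 0.72

Cl3CCOOH ⇌ Cl3CCOO- + H+
Ka = 10^(−0.64) = 2.29 × 10^-1
Let x = [H+] at equilibrium. Ka = x²/(0.35 − x).
x is not negligible relative to C₀; solve x² + 0.229·x − 0.0801 = 0.
x = (−Ka + √(Ka² + 4·Ka·C₀))/2 = 1.91 × 10^-1 M
pH = −log[H+] = −log(1.91 × 10^-1) = 0.72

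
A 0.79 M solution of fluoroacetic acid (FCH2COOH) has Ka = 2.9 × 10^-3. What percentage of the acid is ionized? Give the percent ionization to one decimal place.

FCH2COOH ⇌ FCH2COO- + H+; let x = [H+] at equilibrium.
Ka = x²/(C₀ − x); solving the quadratic gives x = 4.64 × 10^-2 M.
% ionization = x/C₀ × 100% = 4.64 × 10^-2/0.79 × 100% = 5.9%

5.9%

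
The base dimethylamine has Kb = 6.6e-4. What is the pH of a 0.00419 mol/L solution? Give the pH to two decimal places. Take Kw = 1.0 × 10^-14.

(CH3)2NH + H2O ⇌ (CH3)2NH2+ + OH-
Kb = x²/(0.00419 − x) = 6.6 × 10^-4
x is not negligible relative to C₀; solve x² + 0.00066·x − 2.77e-06 = 0.
x = (−Kb + √(Kb² + 4·Kb·C₀))/2 = 1.37 × 10^-3 M
pOH = 2.86, so pH = 14.00 − pOH = 11.14

pH = 11.14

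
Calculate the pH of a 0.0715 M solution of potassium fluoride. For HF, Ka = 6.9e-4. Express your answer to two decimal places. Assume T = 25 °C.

F- is the conjugate base of the weak acid HF.
Kb = Kw/Ka = 1.0×10^-14 / 6.9 × 10^-4 = 1.45 × 10^-11
From the ICE table, Kb = [OH-]²/(0.0715 − [OH-]) = 1.45 × 10^-11.
Assume [OH-] ≪ 0.0715: [OH-] ≈ √(1.45 × 10^-11 × 0.0715) = 1.02 × 10^-6 M
([OH-]/C₀ = 0.0014% < 5%, so the approximation holds.)
pOH = −log(1.02 × 10^-6) = 5.99; pH = 14.00 − 5.99 = 8.01

pH = 8.01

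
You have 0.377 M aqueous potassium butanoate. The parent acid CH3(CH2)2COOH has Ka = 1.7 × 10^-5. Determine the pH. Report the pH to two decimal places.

CH3(CH2)2COO- is the conjugate base of the weak acid CH3(CH2)2COOH.
Kb = Kw/Ka = 1.0×10^-14 / 1.7 × 10^-5 = 5.88 × 10^-10
Kb = [OH-]²/(0.377 − [OH-]) = 5.88 × 10^-10
Neglecting [OH-] in the denominator: [OH-] = √(5.88 × 10^-10 × 0.377) = 1.49 × 10^-5 M
Check: 0.0039% ionized — well under 5%, approximation valid.
pOH = 4.83, so pH = 14.00 − pOH = 9.17

pH = 9.17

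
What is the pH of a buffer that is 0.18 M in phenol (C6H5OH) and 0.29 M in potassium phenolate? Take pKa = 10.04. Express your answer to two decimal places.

Henderson–Hasselbalch: pH = pKa + log([C6H5O-]/[C6H5OH]) = 10.04 + log(0.29/0.18)
pH = 10.04 + (+0.207) = 10.25

pH = 10.25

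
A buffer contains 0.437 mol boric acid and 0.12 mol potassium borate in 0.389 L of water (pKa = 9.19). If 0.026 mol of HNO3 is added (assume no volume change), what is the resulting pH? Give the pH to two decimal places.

After neutralization: n(B(OH)3) = 0.463 mol, n(B(OH)4-) = 0.094 mol.
pH = pKa + log(n_B(OH)4-/n_B(OH)3) = 9.19 + log(0.094/0.463) = 9.19 + (-0.692)

pH = 8.50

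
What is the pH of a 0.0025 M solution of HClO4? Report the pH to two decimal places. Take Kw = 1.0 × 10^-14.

HClO4 is a strong acid and dissociates completely, so [H+] = 0.0025 M.
pH = -log(0.0025) = 2.60

pH = 2.60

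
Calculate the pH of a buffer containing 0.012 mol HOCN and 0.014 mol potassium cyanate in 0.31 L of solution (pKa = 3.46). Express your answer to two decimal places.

pH = 3.53

Henderson–Hasselbalch: pH = pKa + log([OCN-]/[HOCN]) = 3.46 + log(0.014/0.012)
pH = 3.46 + (+0.067) = 3.53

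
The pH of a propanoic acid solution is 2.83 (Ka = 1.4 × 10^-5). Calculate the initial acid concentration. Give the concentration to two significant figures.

[H+] = 10^(-2.83) = 1.48 × 10^-3 M = x
Ka = x²/(C₀ − x) ⇒ C₀ = x + x²/Ka
C₀ = 1.48 × 10^-3 + (1.48 × 10^-3)²/(1.4 × 10^-5) = 1.58 × 10^-1 M

C₀ = 1.6 × 10^-1 M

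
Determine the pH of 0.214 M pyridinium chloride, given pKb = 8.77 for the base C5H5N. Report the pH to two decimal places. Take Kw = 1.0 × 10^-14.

pH = 2.95

C5H5NH+ is the conjugate acid of the weak base C5H5N.
Kb = 10^(−8.77) = 1.70 × 10^-9
Ka = Kw/Kb = 1.0×10^-14 / 1.70 × 10^-9 = 5.88 × 10^-6
From the ICE table, Ka = [H+]²/(0.214 − [H+]) = 5.88 × 10^-6.
Assume [H+] ≪ 0.214: [H+] ≈ √(5.88 × 10^-6 × 0.214) = 1.12 × 10^-3 M
pH = −log[H+] = −log(1.12 × 10^-3) = 2.95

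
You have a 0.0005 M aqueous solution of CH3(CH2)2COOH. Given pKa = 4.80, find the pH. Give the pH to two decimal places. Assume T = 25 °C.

pH = 4.09

CH3(CH2)2COOH ⇌ CH3(CH2)2COO- + H+
Ka = 10^(−4.80) = 1.58 × 10^-5
Let x = [H+] at equilibrium. Ka = x²/(0.0005 − x).
x is not negligible relative to C₀; solve x² + 1.58e-05·x − 7.9e-09 = 0.
x = (−Ka + √(Ka² + 4·Ka·C₀))/2 = 8.13 × 10^-5 M
pH = −log[H+] = −log(8.13 × 10^-5) = 4.09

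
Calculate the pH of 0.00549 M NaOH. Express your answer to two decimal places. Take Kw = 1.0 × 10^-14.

pH = 11.74

NaOH is a strong base; [OH-] = 0.00549 M.
pOH = -log(0.00549) = 2.26
pH = 14.00 - 2.26 = 11.74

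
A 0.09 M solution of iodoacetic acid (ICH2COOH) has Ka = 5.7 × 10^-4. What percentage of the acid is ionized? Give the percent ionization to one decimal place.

ICH2COOH ⇌ ICH2COO- + H+; let x = [H+] at equilibrium.
Ka = x²/(C₀ − x); solving the quadratic gives x = 6.88 × 10^-3 M.
% ionization = x/C₀ × 100% = 6.88 × 10^-3/0.09 × 100% = 7.6%

7.6%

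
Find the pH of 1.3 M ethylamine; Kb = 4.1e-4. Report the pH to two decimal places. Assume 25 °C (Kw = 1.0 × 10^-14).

pH = 12.36

C2H5NH2 + H2O ⇌ C2H5NH3+ + OH-
Kb = [OH-]²/(1.3 − [OH-]) = 4.1 × 10^-4
Assume [OH-] ≪ 1.3: [OH-] ≈ √(4.1 × 10^-4 × 1.3) = 2.31 × 10^-2 M
pOH = −log(2.31 × 10^-2) = 1.64; pH = 14.00 − 1.64 = 12.36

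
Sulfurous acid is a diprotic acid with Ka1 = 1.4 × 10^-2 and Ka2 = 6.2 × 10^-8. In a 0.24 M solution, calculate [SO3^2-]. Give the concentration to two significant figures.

6.2 × 10^-8 M

First ionization gives [H+] ≈ [HSO3-] = 5.14 × 10^-2 M.
Second step: Ka2 = [H+][SO3^2-]/[HSO3-] ≈ [SO3^2-] (since [H+] ≈ [HSO3-]).
So [SO3^2-] ≈ Ka2.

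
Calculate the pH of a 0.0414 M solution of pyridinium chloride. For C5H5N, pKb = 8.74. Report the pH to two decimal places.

pH = 3.32

C5H5NH+ is the conjugate acid of the weak base C5H5N.
Kb = 10^(−8.74) = 1.82 × 10^-9
Ka = Kw/Kb = 1.0×10^-14 / 1.82 × 10^-9 = 5.49 × 10^-6
Ka = x²/(0.0414 − x) = 5.49 × 10^-6
Assume x ≪ 0.0414: x ≈ √(5.49 × 10^-6 × 0.0414) = 4.77 × 10^-4 M
pH = −log(4.77 × 10^-4) = 3.32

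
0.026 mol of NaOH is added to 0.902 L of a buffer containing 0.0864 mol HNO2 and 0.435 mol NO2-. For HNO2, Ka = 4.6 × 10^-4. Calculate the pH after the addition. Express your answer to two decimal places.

pH = 4.22

After neutralization: n(HNO2) = 0.0604 mol, n(NO2-) = 0.461 mol.
pKa = −log(4.6 × 10^-4) = 3.337
Henderson–Hasselbalch with mole ratio 0.461/0.0604: pH = 3.337 + (+0.883)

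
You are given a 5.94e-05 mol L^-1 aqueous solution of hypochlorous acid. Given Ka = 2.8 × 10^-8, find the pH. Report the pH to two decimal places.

pH = 5.89

HOCl ⇌ OCl- + H+
Ka = x²/(5.94e-05 − x) = 2.8 × 10^-8
Assume x ≪ 5.94e-05: x ≈ √(2.8 × 10^-8 × 5.94e-05) = 1.29 × 10^-6 M
Check: 2.2% ionized — well under 5%, approximation valid.
pH = −log(1.29 × 10^-6) = 5.89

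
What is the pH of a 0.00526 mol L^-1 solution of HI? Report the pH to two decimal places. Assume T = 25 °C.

HI is a strong acid and dissociates completely, so [H+] = 0.00526 M.
pH = -log(0.00526) = 2.28

pH = 2.28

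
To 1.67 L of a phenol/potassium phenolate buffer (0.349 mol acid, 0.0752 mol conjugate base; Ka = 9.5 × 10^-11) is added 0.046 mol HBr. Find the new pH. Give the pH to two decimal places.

pH = 8.89

After neutralization: n(C6H5OH) = 0.395 mol, n(C6H5O-) = 0.0292 mol.
pKa = −log(9.5 × 10^-11) = 10.022
pH = pKa + log(n_C6H5O-/n_C6H5OH) = 10.022 + log(0.0292/0.395) = 10.022 + (-1.131)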